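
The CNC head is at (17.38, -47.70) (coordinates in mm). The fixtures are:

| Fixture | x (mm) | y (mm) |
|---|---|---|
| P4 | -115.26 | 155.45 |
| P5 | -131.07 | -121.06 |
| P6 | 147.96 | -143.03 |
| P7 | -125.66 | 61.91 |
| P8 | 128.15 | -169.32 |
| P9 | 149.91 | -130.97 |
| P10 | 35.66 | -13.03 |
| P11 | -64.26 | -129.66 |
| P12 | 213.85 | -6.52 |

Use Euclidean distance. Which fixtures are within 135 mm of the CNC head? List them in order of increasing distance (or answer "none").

Distances from (17.38, -47.70):
P4: √((-132.64)² + (203.15)²) = √(17593.3696 + 41269.9225) = 242.62 mm
P5: √((-148.45)² + (-73.36)²) = √(22037.4025 + 5381.6896) = 165.59 mm
P6: √((130.58)² + (-95.33)²) = √(17051.1364 + 9087.8089) = 161.68 mm
P7: √((-143.04)² + (109.61)²) = √(20460.4416 + 12014.3521) = 180.21 mm
P8: √((110.77)² + (-121.62)²) = √(12269.9929 + 14791.4244) = 164.50 mm
P9: √((132.53)² + (-83.27)²) = √(17564.2009 + 6933.8929) = 156.52 mm
P10: √((18.28)² + (34.67)²) = √(334.1584 + 1202.0089) = 39.19 mm
P11: √((-81.64)² + (-81.96)²) = √(6665.0896 + 6717.4416) = 115.68 mm
P12: √((196.47)² + (41.18)²) = √(38600.4609 + 1695.7924) = 200.74 mm
Threshold 135 mm: P10 (39.19 mm), P11 (115.68 mm) are within range.

P10, P11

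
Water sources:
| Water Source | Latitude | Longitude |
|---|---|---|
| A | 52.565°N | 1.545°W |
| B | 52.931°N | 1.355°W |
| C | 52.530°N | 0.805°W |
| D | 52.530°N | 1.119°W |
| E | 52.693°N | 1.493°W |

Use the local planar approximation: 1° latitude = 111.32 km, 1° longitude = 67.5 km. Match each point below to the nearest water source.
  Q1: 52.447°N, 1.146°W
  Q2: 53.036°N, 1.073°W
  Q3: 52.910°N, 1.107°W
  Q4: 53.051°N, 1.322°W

Q1→D; Q2→B; Q3→B; Q4→B

Q1 at 52.447°N, 1.146°W:
  A: 29.965 km
  B: 55.695 km
  C: 24.803 km
  D: 9.418 km
  E: 36.035 km
  → nearest: D (9.418 km)
Q2 at 53.036°N, 1.073°W:
  A: 61.353 km
  B: 22.337 km
  C: 59.161 km
  D: 56.413 km
  E: 47.557 km
  → nearest: B (22.337 km)
Q3 at 52.910°N, 1.107°W:
  A: 48.467 km
  B: 16.902 km
  C: 46.957 km
  D: 42.309 km
  E: 35.530 km
  → nearest: B (16.902 km)
Q4 at 53.051°N, 1.322°W:
  A: 56.156 km
  B: 13.543 km
  C: 67.687 km
  D: 59.594 km
  E: 41.490 km
  → nearest: B (13.543 km)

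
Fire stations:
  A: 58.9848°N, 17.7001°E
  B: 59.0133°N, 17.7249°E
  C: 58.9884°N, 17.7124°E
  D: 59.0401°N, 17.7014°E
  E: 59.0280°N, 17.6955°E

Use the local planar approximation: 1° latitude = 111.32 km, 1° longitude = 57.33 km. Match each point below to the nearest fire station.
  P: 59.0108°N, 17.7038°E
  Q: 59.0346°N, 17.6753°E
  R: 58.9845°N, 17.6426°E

P→B; Q→E; R→A

P at 59.0108°N, 17.7038°E:
  A: √((-0.0260·111.32)² + (-0.0037·57.33)²) = √(8.377088 + 0.044995) = 2.9021 km
  B: √((0.0025·111.32)² + (0.0211·57.33)²) = √(0.077451 + 1.463285) = 1.2413 km
  C: √((-0.0224·111.32)² + (0.0086·57.33)²) = √(6.217881 + 0.243086) = 2.5418 km
  D: √((0.0293·111.32)² + (-0.0024·57.33)²) = √(10.638530 + 0.018932) = 3.2646 km
  E: √((0.0172·111.32)² + (-0.0083·57.33)²) = √(3.666091 + 0.226423) = 1.9729 km
  → nearest: B (1.2413 km)
Q at 59.0346°N, 17.6753°E:
  A: √((-0.0498·111.32)² + (0.0248·57.33)²) = √(30.733009 + 2.021470) = 5.7232 km
  B: √((-0.0213·111.32)² + (0.0496·57.33)²) = √(5.622191 + 8.085879) = 3.7024 km
  C: √((-0.0462·111.32)² + (0.0371·57.33)²) = √(26.450284 + 4.523887) = 5.5654 km
  D: √((0.0055·111.32)² + (0.0261·57.33)²) = √(0.374862 + 2.238953) = 1.6167 km
  E: √((-0.0066·111.32)² + (0.0202·57.33)²) = √(0.539802 + 1.341117) = 1.3715 km
  → nearest: E (1.3715 km)
R at 58.9845°N, 17.6426°E:
  A: √((0.0003·111.32)² + (0.0575·57.33)²) = √(0.001115 + 10.866747) = 3.2966 km
  B: √((0.0288·111.32)² + (0.0823·57.33)²) = √(10.278539 + 22.261968) = 5.7044 km
  C: √((0.0039·111.32)² + (0.0698·57.33)²) = √(0.188484 + 16.013075) = 4.0251 km
  D: √((0.0556·111.32)² + (0.0588·57.33)²) = √(38.308573 + 11.363668) = 7.0479 km
  E: √((0.0435·111.32)² + (0.0529·57.33)²) = √(23.449031 + 9.197615) = 5.7137 km
  → nearest: A (3.2966 km)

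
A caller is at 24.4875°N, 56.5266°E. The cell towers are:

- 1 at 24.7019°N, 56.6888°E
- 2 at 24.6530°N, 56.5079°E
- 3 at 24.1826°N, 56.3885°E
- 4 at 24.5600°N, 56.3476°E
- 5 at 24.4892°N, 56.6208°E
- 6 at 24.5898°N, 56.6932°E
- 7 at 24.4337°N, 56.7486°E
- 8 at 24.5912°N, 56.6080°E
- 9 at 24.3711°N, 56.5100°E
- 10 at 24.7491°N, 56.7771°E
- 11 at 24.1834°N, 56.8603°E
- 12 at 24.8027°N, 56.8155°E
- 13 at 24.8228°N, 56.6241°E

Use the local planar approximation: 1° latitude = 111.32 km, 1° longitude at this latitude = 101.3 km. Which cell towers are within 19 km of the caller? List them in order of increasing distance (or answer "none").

Distances from 24.4875°N, 56.5266°E:
1: √((0.2144·111.32)² + (0.1622·101.3)²) = √(569.634071 + 269.973160) = 28.9760 km
2: √((0.1655·111.32)² + (-0.0187·101.3)²) = √(339.423878 + 3.588410) = 18.5206 km
3: √((-0.3049·111.32)² + (-0.1381·101.3)²) = √(1152.023250 + 195.706950) = 36.7114 km
4: √((0.0725·111.32)² + (-0.1790·101.3)²) = √(65.136198 + 328.794809) = 19.8477 km
5: √((0.0017·111.32)² + (0.0942·101.3)²) = √(0.035813 + 91.058543) = 9.5443 km
6: √((0.1023·111.32)² + (0.1666·101.3)²) = √(129.687364 + 284.818952) = 20.3594 km
7: √((-0.0538·111.32)² + (0.2220·101.3)²) = √(35.868313 + 505.737130) = 23.2724 km
8: √((0.1037·111.32)² + (0.0814·101.3)²) = √(133.261258 + 67.993547) = 14.1864 km
9: √((-0.1164·111.32)² + (-0.0166·101.3)²) = √(167.900642 + 2.827711) = 13.0663 km
10: √((0.2616·111.32)² + (0.2505·101.3)²) = √(848.050813 + 643.923613) = 38.6261 km
11: √((-0.3041·111.32)² + (0.3337·101.3)²) = √(1145.985798 + 1142.697571) = 47.8402 km
12: √((0.3152·111.32)² + (0.2889·101.3)²) = √(1231.172235 + 856.473587) = 45.6908 km
13: √((0.3353·111.32)² + (0.0975·101.3)²) = √(1393.200117 + 97.550191) = 38.6102 km
Threshold 19 km: 5 (9.5443 km), 9 (13.0663 km), 8 (14.1864 km), 2 (18.5206 km) are within range.

5, 9, 8, 2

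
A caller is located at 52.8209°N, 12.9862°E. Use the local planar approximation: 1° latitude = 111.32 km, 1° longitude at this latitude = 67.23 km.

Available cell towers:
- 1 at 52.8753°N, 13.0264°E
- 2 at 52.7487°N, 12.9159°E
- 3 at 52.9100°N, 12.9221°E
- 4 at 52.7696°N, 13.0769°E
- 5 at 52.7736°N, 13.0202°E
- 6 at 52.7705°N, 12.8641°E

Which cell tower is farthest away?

3

Distances from 52.8209°N, 12.9862°E:
1: 6.6315 km
2: 9.3239 km
3: 10.8143 km
4: 8.3543 km
5: 5.7402 km
6: 9.9429 km
Maximum: 3 at 10.8143 km.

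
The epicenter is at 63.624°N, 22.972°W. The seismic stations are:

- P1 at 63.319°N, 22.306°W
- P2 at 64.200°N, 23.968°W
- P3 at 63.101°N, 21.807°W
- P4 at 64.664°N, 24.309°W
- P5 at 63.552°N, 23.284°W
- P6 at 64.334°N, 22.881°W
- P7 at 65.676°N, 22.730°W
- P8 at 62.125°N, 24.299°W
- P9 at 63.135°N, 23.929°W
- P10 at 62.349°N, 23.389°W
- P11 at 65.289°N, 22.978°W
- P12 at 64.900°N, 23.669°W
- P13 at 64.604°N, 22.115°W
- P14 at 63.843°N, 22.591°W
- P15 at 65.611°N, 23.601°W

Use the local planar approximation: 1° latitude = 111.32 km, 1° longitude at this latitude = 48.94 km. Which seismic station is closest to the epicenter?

Distances from 63.624°N, 22.972°W:
P1: √((-0.305·111.32)² + (0.666·48.94)²) = √(1152.77905 + 1062.37144) = 47.065 km
P2: √((0.576·111.32)² + (-0.996·48.94)²) = √(4111.41544 + 2376.00093) = 80.544 km
P3: √((-0.523·111.32)² + (1.165·48.94)²) = √(3389.61032 + 3250.72163) = 81.488 km
P4: √((1.040·111.32)² + (-1.337·48.94)²) = √(13403.34122 + 4281.44870) = 132.984 km
P5: √((-0.072·111.32)² + (-0.312·48.94)²) = √(64.24087 + 233.15091) = 17.245 km
P6: √((0.710·111.32)² + (0.091·48.94)²) = √(6246.87898 + 19.83402) = 79.163 km
P7: √((2.052·111.32)² + (0.242·48.94)²) = √(52179.64357 + 140.26802) = 228.735 km
P8: √((-1.499·111.32)² + (-1.327·48.94)²) = √(27845.15636 + 4217.64261) = 179.061 km
P9: √((-0.489·111.32)² + (-0.957·48.94)²) = √(2963.22148 + 2193.57155) = 71.811 km
P10: √((-1.275·111.32)² + (-0.417·48.94)²) = √(20144.97649 + 416.48565) = 143.393 km
P11: √((1.665·111.32)² + (-0.006·48.94)²) = √(34353.80696 + 0.08622) = 185.348 km
P12: √((1.276·111.32)² + (-0.697·48.94)²) = √(20176.58884 + 1163.57260) = 146.083 km
P13: √((0.980·111.32)² + (0.857·48.94)²) = √(11901.41356 + 1759.09613) = 116.878 km
P14: √((0.219·111.32)² + (0.381·48.94)²) = √(594.33954 + 347.67854) = 30.692 km
P15: √((1.987·111.32)² + (-0.629·48.94)²) = √(48926.27247 + 947.60910) = 223.325 km
Minimum: P5 at 17.245 km.

P5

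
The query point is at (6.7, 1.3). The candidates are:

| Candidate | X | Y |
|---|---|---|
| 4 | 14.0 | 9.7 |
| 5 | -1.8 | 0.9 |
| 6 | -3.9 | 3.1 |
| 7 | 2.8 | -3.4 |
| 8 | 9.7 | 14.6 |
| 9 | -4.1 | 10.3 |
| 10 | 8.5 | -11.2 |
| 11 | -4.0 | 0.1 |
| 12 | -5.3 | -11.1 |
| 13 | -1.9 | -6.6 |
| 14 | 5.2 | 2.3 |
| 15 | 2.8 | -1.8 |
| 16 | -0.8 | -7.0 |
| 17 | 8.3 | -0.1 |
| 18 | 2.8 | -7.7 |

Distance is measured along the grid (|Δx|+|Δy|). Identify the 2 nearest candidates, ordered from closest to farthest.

14, 17

Distances from (6.7, 1.3):
4: |7.3| + |8.4| = 7.3 + 8.4 = 15.7
5: |-8.5| + |-0.4| = 8.5 + 0.4 = 8.9
6: |-10.6| + |1.8| = 10.6 + 1.8 = 12.4
7: |-3.9| + |-4.7| = 3.9 + 4.7 = 8.6
8: |3.0| + |13.3| = 3.0 + 13.3 = 16.3
9: |-10.8| + |9.0| = 10.8 + 9.0 = 19.8
10: |1.8| + |-12.5| = 1.8 + 12.5 = 14.3
11: |-10.7| + |-1.2| = 10.7 + 1.2 = 11.9
12: |-12.0| + |-12.4| = 12.0 + 12.4 = 24.4
13: |-8.6| + |-7.9| = 8.6 + 7.9 = 16.5
14: |-1.5| + |1.0| = 1.5 + 1.0 = 2.5
15: |-3.9| + |-3.1| = 3.9 + 3.1 = 7.0
16: |-7.5| + |-8.3| = 7.5 + 8.3 = 15.8
17: |1.6| + |-1.4| = 1.6 + 1.4 = 3.0
18: |-3.9| + |-9.0| = 3.9 + 9.0 = 12.9
Sorted: 14 (2.5) < 17 (3.0) < 15 (7.0) < 7 (8.6) < …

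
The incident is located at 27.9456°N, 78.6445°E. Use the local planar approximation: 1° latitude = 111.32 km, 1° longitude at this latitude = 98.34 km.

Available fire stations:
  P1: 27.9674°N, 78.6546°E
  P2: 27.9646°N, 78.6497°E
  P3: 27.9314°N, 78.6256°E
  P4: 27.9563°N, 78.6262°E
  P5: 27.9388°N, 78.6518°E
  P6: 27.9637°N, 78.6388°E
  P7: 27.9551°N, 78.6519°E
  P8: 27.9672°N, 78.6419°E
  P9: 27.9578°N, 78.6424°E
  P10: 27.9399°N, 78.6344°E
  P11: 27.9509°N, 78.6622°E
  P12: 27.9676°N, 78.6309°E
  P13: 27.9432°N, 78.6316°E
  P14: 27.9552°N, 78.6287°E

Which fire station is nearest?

Distances from 27.9456°N, 78.6445°E:
P1: 2.6222 km
P2: 2.1760 km
P3: 2.4399 km
P4: 2.1581 km
P5: 1.0432 km
P6: 2.0914 km
P7: 1.2837 km
P8: 2.4181 km
P9: 1.3737 km
P10: 1.1786 km
P11: 1.8379 km
P12: 2.7904 km
P13: 1.2964 km
P14: 1.8858 km
Minimum: P5 at 1.0432 km.

P5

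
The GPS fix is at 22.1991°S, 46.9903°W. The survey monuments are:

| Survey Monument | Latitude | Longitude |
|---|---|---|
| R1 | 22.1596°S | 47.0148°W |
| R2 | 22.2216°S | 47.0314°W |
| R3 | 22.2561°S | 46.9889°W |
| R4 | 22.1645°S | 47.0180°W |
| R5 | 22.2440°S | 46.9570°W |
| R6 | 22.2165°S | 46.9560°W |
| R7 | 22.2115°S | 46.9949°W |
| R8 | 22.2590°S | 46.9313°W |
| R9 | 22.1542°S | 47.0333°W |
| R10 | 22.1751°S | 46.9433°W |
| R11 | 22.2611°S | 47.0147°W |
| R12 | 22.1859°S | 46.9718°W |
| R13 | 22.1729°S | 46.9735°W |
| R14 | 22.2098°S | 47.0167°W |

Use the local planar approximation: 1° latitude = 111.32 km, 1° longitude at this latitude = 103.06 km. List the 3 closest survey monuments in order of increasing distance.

Distances from 22.1991°S, 46.9903°W:
R1: √((0.0395·111.32)² + (-0.0245·103.06)²) = √(19.334840 + 6.375474) = 5.0705 km
R2: √((-0.0225·111.32)² + (-0.0411·103.06)²) = √(6.273522 + 17.941714) = 4.9209 km
R3: √((-0.0570·111.32)² + (0.0014·103.06)²) = √(40.262071 + 0.020818) = 6.3469 km
R4: √((0.0346·111.32)² + (-0.0277·103.06)²) = √(14.835377 + 8.149666) = 4.7943 km
R5: √((-0.0449·111.32)² + (0.0333·103.06)²) = √(24.982683 + 11.777924) = 6.0631 km
R6: √((-0.0174·111.32)² + (0.0343·103.06)²) = √(3.751845 + 12.495928) = 4.0309 km
R7: √((-0.0124·111.32)² + (-0.0046·103.06)²) = √(1.905416 + 0.224748) = 1.4595 km
R8: √((-0.0599·111.32)² + (0.0590·103.06)²) = √(44.463131 + 36.972967) = 9.0242 km
R9: √((0.0449·111.32)² + (-0.0430·103.06)²) = √(24.982683 + 19.638901) = 6.6799 km
R10: √((0.0240·111.32)² + (0.0470·103.06)²) = √(7.137874 + 23.462592) = 5.5318 km
R11: √((-0.0620·111.32)² + (-0.0244·103.06)²) = √(47.635395 + 6.323535) = 7.3457 km
R12: √((0.0132·111.32)² + (0.0185·103.06)²) = √(2.159207 + 3.635162) = 2.4071 km
R13: √((0.0262·111.32)² + (0.0168·103.06)²) = √(8.506462 + 2.997774) = 3.3918 km
R14: √((-0.0107·111.32)² + (-0.0264·103.06)²) = √(1.418776 + 7.402666) = 2.9701 km
Sorted: R7 (1.4595 km) < R12 (2.4071 km) < R14 (2.9701 km) < R13 (3.3918 km) < R6 (4.0309 km) < …

R7, R12, R14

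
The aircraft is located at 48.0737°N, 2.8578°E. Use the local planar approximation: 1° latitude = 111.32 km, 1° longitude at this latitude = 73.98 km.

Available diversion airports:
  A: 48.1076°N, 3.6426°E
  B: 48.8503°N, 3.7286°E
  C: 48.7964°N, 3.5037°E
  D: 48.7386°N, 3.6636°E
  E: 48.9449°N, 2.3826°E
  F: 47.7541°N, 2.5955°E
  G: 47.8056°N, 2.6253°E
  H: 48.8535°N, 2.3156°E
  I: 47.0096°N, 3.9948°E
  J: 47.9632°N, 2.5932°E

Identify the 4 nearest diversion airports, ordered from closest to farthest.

Distances from 48.0737°N, 2.8578°E:
A: √((0.0339·111.32)² + (0.7848·73.98)²) = √(14.241174 + 3370.906005) = 58.1820 km
B: √((0.7766·111.32)² + (0.8708·73.98)²) = √(7473.794766 + 4150.166254) = 107.8145 km
C: √((0.7227·111.32)² + (0.6459·73.98)²) = √(6472.357609 + 2283.280265) = 93.5716 km
D: √((0.6649·111.32)² + (0.8058·73.98)²) = √(5478.467142 + 3553.719784) = 95.0378 km
E: √((0.8712·111.32)² + (-0.4752·73.98)²) = √(9405.505221 + 1235.894837) = 103.1572 km
F: √((-0.3196·111.32)² + (-0.2623·73.98)²) = √(1265.784976 + 376.552240) = 40.5258 km
G: √((-0.2681·111.32)² + (-0.2325·73.98)²) = √(890.717578 + 295.852040) = 34.4466 km
H: √((0.7798·111.32)² + (-0.5422·73.98)²) = √(7535.513583 + 1608.969014) = 95.6268 km
I: √((-1.0641·111.32)² + (1.1370·73.98)²) = √(14031.732014 + 7075.376965) = 145.2829 km
J: √((-0.1105·111.32)² + (-0.2646·73.98)²) = √(151.311157 + 383.184853) = 23.1192 km
Sorted: J (23.1192 km) < G (34.4466 km) < F (40.5258 km) < A (58.1820 km) < C (93.5716 km) < D (95.0378 km) < …

J, G, F, A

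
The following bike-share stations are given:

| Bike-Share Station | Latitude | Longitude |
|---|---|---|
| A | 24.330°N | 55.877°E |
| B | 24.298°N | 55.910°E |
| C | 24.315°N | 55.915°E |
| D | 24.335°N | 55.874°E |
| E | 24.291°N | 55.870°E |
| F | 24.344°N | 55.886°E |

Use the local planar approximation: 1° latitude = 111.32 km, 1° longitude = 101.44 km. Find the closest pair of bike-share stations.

Pairwise distances:
A–B: 4.888 km
A–C: 4.201 km
A–D: 0.634 km
A–E: 4.399 km
A–F: 1.806 km
B–C: 1.959 km
B–D: 5.505 km
B–E: 4.132 km
B–F: 5.670 km
C–D: 4.717 km
C–E: 5.289 km
C–F: 4.368 km
D–E: 4.915 km
D–F: 1.577 km
E–F: 6.119 km
Closest pair: A–D at 0.634 km.

A and D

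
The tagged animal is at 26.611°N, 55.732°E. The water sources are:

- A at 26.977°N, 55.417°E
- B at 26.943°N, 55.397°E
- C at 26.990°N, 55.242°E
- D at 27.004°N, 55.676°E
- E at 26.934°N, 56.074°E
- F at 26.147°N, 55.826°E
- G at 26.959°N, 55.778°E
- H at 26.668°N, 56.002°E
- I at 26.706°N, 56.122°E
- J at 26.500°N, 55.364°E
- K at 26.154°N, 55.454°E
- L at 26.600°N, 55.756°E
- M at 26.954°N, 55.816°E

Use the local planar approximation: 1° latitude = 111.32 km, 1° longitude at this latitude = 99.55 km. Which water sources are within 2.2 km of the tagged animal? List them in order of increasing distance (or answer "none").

none

Distances from 26.611°N, 55.732°E:
A: √((0.366·111.32)² + (-0.315·99.55)²) = √(1660.00183 + 983.33984) = 51.413 km
B: √((0.332·111.32)² + (-0.335·99.55)²) = √(1365.91150 + 1112.17248) = 49.780 km
C: √((0.379·111.32)² + (-0.490·99.55)²) = √(1780.01973 + 2379.43962) = 64.494 km
D: √((0.393·111.32)² + (-0.056·99.55)²) = √(1913.95400 + 31.07840) = 44.103 km
E: √((0.323·111.32)² + (0.342·99.55)²) = √(1292.85982 + 1159.13693) = 49.518 km
F: √((-0.464·111.32)² + (0.094·99.55)²) = √(2667.97869 + 87.56655) = 52.493 km
G: √((0.348·111.32)² + (0.046·99.55)²) = √(1500.73801 + 20.96999) = 39.009 km
H: √((0.057·111.32)² + (0.270·99.55)²) = √(40.26207 + 722.45376) = 27.617 km
I: √((0.095·111.32)² + (0.390·99.55)²) = √(111.83909 + 1507.34180) = 40.239 km
J: √((-0.111·111.32)² + (-0.368·99.55)²) = √(152.68359 + 1342.07926) = 38.662 km
K: √((-0.457·111.32)² + (-0.278·99.55)²) = √(2588.08655 + 765.90009) = 57.914 km
L: √((-0.011·111.32)² + (0.024·99.55)²) = √(1.49945 + 5.70828) = 2.685 km
M: √((0.343·111.32)² + (0.084·99.55)²) = √(1457.92316 + 69.92639) = 39.088 km
Threshold 2.2 km: none within range.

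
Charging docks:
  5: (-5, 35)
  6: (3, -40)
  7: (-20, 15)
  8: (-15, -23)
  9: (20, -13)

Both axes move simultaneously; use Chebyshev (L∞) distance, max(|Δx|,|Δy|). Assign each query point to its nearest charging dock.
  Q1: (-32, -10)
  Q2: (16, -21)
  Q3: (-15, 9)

Q1→8; Q2→9; Q3→7

Q1 at (-32, -10):
  5: max(|27|, |45|) = 45
  6: max(|35|, |-30|) = 35
  7: max(|12|, |25|) = 25
  8: max(|17|, |-13|) = 17
  9: max(|52|, |-3|) = 52
  → nearest: 8 (17)
Q2 at (16, -21):
  5: max(|-21|, |56|) = 56
  6: max(|-13|, |-19|) = 19
  7: max(|-36|, |36|) = 36
  8: max(|-31|, |-2|) = 31
  9: max(|4|, |8|) = 8
  → nearest: 9 (8)
Q3 at (-15, 9):
  5: max(|10|, |26|) = 26
  6: max(|18|, |-49|) = 49
  7: max(|-5|, |6|) = 6
  8: max(|0|, |-32|) = 32
  9: max(|35|, |-22|) = 35
  → nearest: 7 (6)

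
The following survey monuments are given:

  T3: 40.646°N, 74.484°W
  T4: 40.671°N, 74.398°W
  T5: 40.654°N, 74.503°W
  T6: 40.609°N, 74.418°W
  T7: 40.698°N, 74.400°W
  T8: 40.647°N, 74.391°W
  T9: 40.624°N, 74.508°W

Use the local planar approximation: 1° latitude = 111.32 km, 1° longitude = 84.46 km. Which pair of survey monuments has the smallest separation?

Pairwise distances:
T3–T4: 7.778 km
T3–T5: 1.835 km
T3–T6: 6.931 km
T3–T7: 9.157 km
T3–T8: 7.856 km
T3–T9: 3.179 km
T4–T5: 9.068 km
T4–T6: 7.106 km
T4–T7: 3.010 km
T4–T8: 2.736 km
T4–T9: 10.663 km
T5–T6: 8.754 km
T5–T7: 9.984 km
T5–T8: 9.492 km
T5–T9: 3.366 km
T6–T7: 10.023 km
T6–T8: 4.806 km
T6–T9: 7.783 km
T7–T8: 5.728 km
T7–T9: 12.291 km
T8–T9: 10.208 km
Closest pair: T3–T5 at 1.835 km.

T3 and T5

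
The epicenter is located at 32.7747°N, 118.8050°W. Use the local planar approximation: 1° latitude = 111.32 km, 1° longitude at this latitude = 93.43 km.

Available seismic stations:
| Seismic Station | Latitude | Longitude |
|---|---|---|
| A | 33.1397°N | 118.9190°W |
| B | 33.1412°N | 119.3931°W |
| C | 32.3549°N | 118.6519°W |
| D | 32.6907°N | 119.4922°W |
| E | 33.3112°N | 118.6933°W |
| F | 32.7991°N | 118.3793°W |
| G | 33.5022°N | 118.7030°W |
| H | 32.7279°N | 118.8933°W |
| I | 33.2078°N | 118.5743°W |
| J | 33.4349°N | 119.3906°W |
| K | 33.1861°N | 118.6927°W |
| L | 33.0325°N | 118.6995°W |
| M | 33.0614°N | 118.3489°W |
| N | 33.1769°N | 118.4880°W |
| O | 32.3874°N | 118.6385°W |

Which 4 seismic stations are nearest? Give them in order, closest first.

Distances from 32.7747°N, 118.8050°W:
A: 42.0046 km
B: 68.4370 km
C: 48.8723 km
D: 64.8825 km
E: 60.6281 km
F: 39.8658 km
G: 81.5441 km
H: 9.7572 km
I: 52.8115 km
J: 91.6229 km
K: 46.9836 km
L: 30.3439 km
M: 53.2400 km
N: 53.6824 km
O: 45.8348 km
Sorted: H (9.7572 km) < L (30.3439 km) < F (39.8658 km) < A (42.0046 km) < O (45.8348 km) < K (46.9836 km) < …

H, L, F, A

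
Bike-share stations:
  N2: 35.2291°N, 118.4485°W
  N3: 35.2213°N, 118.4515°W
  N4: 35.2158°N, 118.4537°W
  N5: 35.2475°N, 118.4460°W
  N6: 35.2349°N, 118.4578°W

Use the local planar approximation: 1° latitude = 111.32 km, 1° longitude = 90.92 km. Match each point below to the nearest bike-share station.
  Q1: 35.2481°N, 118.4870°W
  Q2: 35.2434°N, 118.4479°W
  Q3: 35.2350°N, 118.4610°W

Q1 at 35.2481°N, 118.4870°W:
  N2: √((-0.0190·111.32)² + (0.0385·90.92)²) = √(4.473563 + 12.252940) = 4.0898 km
  N3: √((-0.0268·111.32)² + (0.0355·90.92)²) = √(8.900532 + 10.417789) = 4.3953 km
  N4: √((-0.0323·111.32)² + (0.0333·90.92)²) = √(12.928598 + 9.166580) = 4.7006 km
  N5: √((-0.0006·111.32)² + (0.0410·90.92)²) = √(0.004461 + 13.895896) = 3.7283 km
  N6: √((-0.0132·111.32)² + (0.0292·90.92)²) = √(2.159207 + 7.048303) = 3.0344 km
  → nearest: N6 (3.0344 km)
Q2 at 35.2434°N, 118.4479°W:
  N2: √((-0.0143·111.32)² + (-0.0006·90.92)²) = √(2.534069 + 0.002976) = 1.5928 km
  N3: √((-0.0221·111.32)² + (-0.0036·90.92)²) = √(6.052446 + 0.107133) = 2.4818 km
  N4: √((-0.0276·111.32)² + (-0.0058·90.92)²) = √(9.439838 + 0.278083) = 3.1174 km
  N5: √((0.0041·111.32)² + (0.0019·90.92)²) = √(0.208312 + 0.029842) = 0.4880 km
  N6: √((-0.0085·111.32)² + (-0.0099·90.92)²) = √(0.895332 + 0.810194) = 1.3060 km
  → nearest: N5 (0.4880 km)
Q3 at 35.2350°N, 118.4610°W:
  N2: √((-0.0059·111.32)² + (0.0125·90.92)²) = √(0.431370 + 1.291632) = 1.3126 km
  N3: √((-0.0137·111.32)² + (0.0095·90.92)²) = √(2.325881 + 0.746047) = 1.7527 km
  N4: √((-0.0192·111.32)² + (0.0073·90.92)²) = √(4.568239 + 0.440519) = 2.2380 km
  N5: √((0.0125·111.32)² + (0.0150·90.92)²) = √(1.936272 + 1.859950) = 1.9484 km
  N6: √((-0.0001·111.32)² + (0.0032·90.92)²) = √(0.000124 + 0.084648) = 0.2912 km
  → nearest: N6 (0.2912 km)

Q1→N6; Q2→N5; Q3→N6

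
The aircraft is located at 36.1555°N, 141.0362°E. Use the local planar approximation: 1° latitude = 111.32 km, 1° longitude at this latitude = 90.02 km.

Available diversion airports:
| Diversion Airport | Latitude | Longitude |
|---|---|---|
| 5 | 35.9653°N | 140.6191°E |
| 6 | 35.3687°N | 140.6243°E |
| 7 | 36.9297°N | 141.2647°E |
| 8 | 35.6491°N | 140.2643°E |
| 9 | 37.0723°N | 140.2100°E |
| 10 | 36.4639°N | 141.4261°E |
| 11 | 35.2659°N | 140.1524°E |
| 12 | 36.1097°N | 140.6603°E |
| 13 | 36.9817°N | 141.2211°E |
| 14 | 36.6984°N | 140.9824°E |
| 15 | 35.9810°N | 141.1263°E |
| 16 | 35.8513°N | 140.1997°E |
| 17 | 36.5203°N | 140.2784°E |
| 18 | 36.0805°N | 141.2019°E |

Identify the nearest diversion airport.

Distances from 36.1555°N, 141.0362°E:
5: 43.1057 km
6: 95.1119 km
7: 88.6046 km
8: 89.4775 km
9: 126.2832 km
10: 49.0973 km
11: 127.0305 km
12: 34.2205 km
13: 93.4666 km
14: 60.6294 km
15: 21.0506 km
16: 82.5657 km
17: 79.3896 km
18: 17.0939 km
Minimum: 18 at 17.0939 km.

18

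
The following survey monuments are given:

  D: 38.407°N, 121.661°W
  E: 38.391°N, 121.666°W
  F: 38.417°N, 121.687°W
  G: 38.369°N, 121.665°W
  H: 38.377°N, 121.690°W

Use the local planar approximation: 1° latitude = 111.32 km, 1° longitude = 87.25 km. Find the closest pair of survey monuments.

Pairwise distances:
D–E: 1.834 km
D–F: 2.527 km
D–G: 4.245 km
D–H: 4.190 km
E–F: 3.426 km
E–G: 2.451 km
E–H: 2.610 km
F–G: 5.678 km
F–H: 4.460 km
G–H: 2.356 km
Closest pair: D–E at 1.834 km.

D and E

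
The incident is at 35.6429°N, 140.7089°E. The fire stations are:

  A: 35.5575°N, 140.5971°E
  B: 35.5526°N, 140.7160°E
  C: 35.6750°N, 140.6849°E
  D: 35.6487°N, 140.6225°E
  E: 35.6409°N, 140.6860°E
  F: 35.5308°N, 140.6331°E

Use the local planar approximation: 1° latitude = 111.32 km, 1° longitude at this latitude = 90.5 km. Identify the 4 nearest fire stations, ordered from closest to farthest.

E, C, D, B

Distances from 35.6429°N, 140.7089°E:
A: √((-0.0854·111.32)² + (-0.1118·90.5)²) = √(90.377877 + 102.371900) = 13.8834 km
B: √((-0.0903·111.32)² + (0.0071·90.5)²) = √(101.046644 + 0.412871) = 10.0727 km
C: √((0.0321·111.32)² + (-0.0240·90.5)²) = √(12.768987 + 4.717584) = 4.1817 km
D: √((0.0058·111.32)² + (-0.0864·90.5)²) = √(0.416872 + 61.139889) = 7.8458 km
E: √((-0.0020·111.32)² + (-0.0229·90.5)²) = √(0.049569 + 4.295049) = 2.0844 km
F: √((-0.1121·111.32)² + (-0.0758·90.5)²) = √(155.724742 + 47.058228) = 14.2402 km
Sorted: E (2.0844 km) < C (4.1817 km) < D (7.8458 km) < B (10.0727 km) < A (13.8834 km) < F (14.2402 km)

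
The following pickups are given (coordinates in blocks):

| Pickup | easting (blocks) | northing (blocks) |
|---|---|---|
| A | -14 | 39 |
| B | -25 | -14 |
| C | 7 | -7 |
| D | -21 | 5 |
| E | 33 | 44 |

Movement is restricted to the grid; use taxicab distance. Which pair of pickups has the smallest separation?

B and D

Pairwise distances:
A–B: 64 blocks
A–C: 67 blocks
A–D: 41 blocks
A–E: 52 blocks
B–C: 39 blocks
B–D: 23 blocks
B–E: 116 blocks
C–D: 40 blocks
C–E: 77 blocks
D–E: 93 blocks
Closest pair: B–D at 23 blocks.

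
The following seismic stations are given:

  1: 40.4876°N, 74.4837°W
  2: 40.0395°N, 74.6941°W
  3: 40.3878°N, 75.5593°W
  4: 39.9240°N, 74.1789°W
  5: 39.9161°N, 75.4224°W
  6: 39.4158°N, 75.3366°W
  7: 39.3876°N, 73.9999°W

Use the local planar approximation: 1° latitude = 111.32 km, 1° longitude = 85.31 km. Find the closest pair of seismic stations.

Pairwise distances:
2–4: 45.7937 km
1–2: 53.0136 km
3–5: 53.7928 km
5–6: 56.1723 km
4–7: 61.6337 km
2–5: 63.6317 km
1–4: 67.9149 km
2–3: 83.3743 km
2–6: 88.4584 km
1–3: 92.4295 km
2–7: 93.6675 km
1–5: 102.2757 km
4–5: 106.0866 km
3–6: 109.8583 km
4–6: 113.8187 km
6–7: 114.0771 km
3–4: 128.5829 km
1–7: 129.2206 km
5–7: 134.8627 km
1–6: 139.7487 km
3–7: 173.4783 km
Closest pair: 2–4 at 45.7937 km.

2 and 4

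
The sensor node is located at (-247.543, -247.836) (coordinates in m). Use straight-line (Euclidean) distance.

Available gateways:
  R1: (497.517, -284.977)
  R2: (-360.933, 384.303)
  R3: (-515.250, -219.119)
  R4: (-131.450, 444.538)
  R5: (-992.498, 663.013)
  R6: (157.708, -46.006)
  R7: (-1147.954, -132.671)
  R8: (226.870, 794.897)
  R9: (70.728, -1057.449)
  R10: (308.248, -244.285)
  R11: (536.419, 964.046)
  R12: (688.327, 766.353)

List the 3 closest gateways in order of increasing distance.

Distances from (-247.543, -247.836):
R1: √((745.060)² + (-37.141)²) = √(555114.40360 + 1379.45388) = 745.985 m
R2: √((-113.390)² + (632.139)²) = √(12857.29210 + 399599.71532) = 642.228 m
R3: √((-267.707)² + (28.717)²) = √(71667.03785 + 824.66609) = 269.243 m
R4: √((116.093)² + (692.374)²) = √(13477.58465 + 479381.75588) = 702.039 m
R5: √((-744.955)² + (910.849)²) = √(554957.95203 + 829645.90080) = 1176.692 m
R6: √((405.251)² + (201.830)²) = √(164228.37300 + 40735.34890) = 452.729 m
R7: √((-900.411)² + (115.165)²) = √(810739.96892 + 13262.97723) = 907.746 m
R8: √((474.413)² + (1042.733)²) = √(225067.69457 + 1087292.10929) = 1145.583 m
R9: √((318.271)² + (-809.613)²) = √(101296.42944 + 655473.20977) = 869.925 m
R10: √((555.791)² + (3.551)²) = √(308903.63568 + 12.60960) = 555.802 m
R11: √((783.962)² + (1211.882)²) = √(614596.41744 + 1468657.98192) = 1443.348 m
R12: √((935.870)² + (1014.189)²) = √(875852.65690 + 1028579.32772) = 1380.012 m
Sorted: R3 (269.243 m) < R6 (452.729 m) < R10 (555.802 m) < R2 (642.228 m) < R4 (702.039 m) < …

R3, R6, R10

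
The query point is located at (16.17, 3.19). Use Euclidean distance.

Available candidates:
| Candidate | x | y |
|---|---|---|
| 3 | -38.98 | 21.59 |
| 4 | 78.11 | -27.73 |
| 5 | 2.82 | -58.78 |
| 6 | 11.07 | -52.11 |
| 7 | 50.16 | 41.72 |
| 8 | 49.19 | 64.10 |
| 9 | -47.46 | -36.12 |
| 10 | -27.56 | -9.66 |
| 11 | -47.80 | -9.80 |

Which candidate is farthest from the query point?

Distances from (16.17, 3.19):
3: √((-55.15)² + (18.40)²) = √(3041.5225 + 338.5600) = 58.14
4: √((61.94)² + (-30.92)²) = √(3836.5636 + 956.0464) = 69.23
5: √((-13.35)² + (-61.97)²) = √(178.2225 + 3840.2809) = 63.39
6: √((-5.10)² + (-55.30)²) = √(26.0100 + 3058.0900) = 55.53
7: √((33.99)² + (38.53)²) = √(1155.3201 + 1484.5609) = 51.38
8: √((33.02)² + (60.91)²) = √(1090.3204 + 3710.0281) = 69.28
9: √((-63.63)² + (-39.31)²) = √(4048.7769 + 1545.2761) = 74.79
10: √((-43.73)² + (-12.85)²) = √(1912.3129 + 165.1225) = 45.58
11: √((-63.97)² + (-12.99)²) = √(4092.1609 + 168.7401) = 65.28
Maximum: 9 at 74.79.

9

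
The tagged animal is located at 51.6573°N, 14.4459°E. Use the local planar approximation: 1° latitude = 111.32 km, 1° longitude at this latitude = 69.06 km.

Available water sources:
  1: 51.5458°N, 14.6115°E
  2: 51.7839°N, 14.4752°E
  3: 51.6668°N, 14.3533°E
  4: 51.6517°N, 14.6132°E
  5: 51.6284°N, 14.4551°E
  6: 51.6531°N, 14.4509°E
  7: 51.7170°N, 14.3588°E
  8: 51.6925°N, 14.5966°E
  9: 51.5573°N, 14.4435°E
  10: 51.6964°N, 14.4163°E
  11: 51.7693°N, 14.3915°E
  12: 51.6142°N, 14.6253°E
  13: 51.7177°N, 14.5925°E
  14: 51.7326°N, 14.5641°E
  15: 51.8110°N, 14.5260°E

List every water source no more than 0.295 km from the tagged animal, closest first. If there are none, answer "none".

none

Distances from 51.6573°N, 14.4459°E:
1: √((-0.1115·111.32)² + (0.1656·69.06)²) = √(154.062212 + 130.789781) = 16.8776 km
2: √((0.1266·111.32)² + (0.0293·69.06)²) = √(198.615806 + 4.094382) = 14.2376 km
3: √((0.0095·111.32)² + (-0.0926·69.06)²) = √(1.118391 + 40.895462) = 6.4818 km
4: √((-0.0056·111.32)² + (0.1673·69.06)²) = √(0.388618 + 133.488862) = 11.5705 km
5: √((-0.0289·111.32)² + (0.0092·69.06)²) = √(10.350041 + 0.403672) = 3.2793 km
6: √((-0.0042·111.32)² + (0.0050·69.06)²) = √(0.218597 + 0.119232) = 0.5812 km
7: √((0.0597·111.32)² + (-0.0871·69.06)²) = √(44.166711 + 36.181741) = 8.9637 km
8: √((0.0352·111.32)² + (0.1507·69.06)²) = √(15.354360 + 108.312768) = 11.1206 km
9: √((-0.1000·111.32)² + (-0.0024·69.06)²) = √(123.921424 + 0.027471) = 11.1332 km
10: √((0.0391·111.32)² + (-0.0296·69.06)²) = √(18.945231 + 4.178656) = 4.8087 km
11: √((0.1120·111.32)² + (-0.0544·69.06)²) = √(155.447034 + 14.114027) = 13.0216 km
12: √((-0.0431·111.32)² + (0.1794·69.06)²) = √(23.019768 + 153.496340) = 13.2859 km
13: √((0.0604·111.32)² + (0.1466·69.06)²) = √(45.208518 + 102.499345) = 12.1535 km
14: √((0.0753·111.32)² + (0.1182·69.06)²) = √(70.264563 + 66.632806) = 11.7003 km
15: √((0.1537·111.32)² + (0.0801·69.06)²) = √(292.748130 + 30.599771) = 17.9819 km
Threshold 0.295 km: none within range.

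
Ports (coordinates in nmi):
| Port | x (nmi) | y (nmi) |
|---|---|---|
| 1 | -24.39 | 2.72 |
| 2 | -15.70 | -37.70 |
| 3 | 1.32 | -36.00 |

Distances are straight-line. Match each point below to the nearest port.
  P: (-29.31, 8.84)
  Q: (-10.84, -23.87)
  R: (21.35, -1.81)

P at (-29.31, 8.84):
  1: √((4.92)² + (-6.12)²) = √(24.2064 + 37.4544) = 7.85 nmi
  2: √((13.61)² + (-46.54)²) = √(185.2321 + 2165.9716) = 48.49 nmi
  3: √((30.63)² + (-44.84)²) = √(938.1969 + 2010.6256) = 54.30 nmi
  → nearest: 1 (7.85 nmi)
Q at (-10.84, -23.87):
  1: √((-13.55)² + (26.59)²) = √(183.6025 + 707.0281) = 29.84 nmi
  2: √((-4.86)² + (-13.83)²) = √(23.6196 + 191.2689) = 14.66 nmi
  3: √((12.16)² + (-12.13)²) = √(147.8656 + 147.1369) = 17.18 nmi
  → nearest: 2 (14.66 nmi)
R at (21.35, -1.81):
  1: √((-45.74)² + (4.53)²) = √(2092.1476 + 20.5209) = 45.96 nmi
  2: √((-37.05)² + (-35.89)²) = √(1372.7025 + 1288.0921) = 51.58 nmi
  3: √((-20.03)² + (-34.19)²) = √(401.2009 + 1168.9561) = 39.63 nmi
  → nearest: 3 (39.63 nmi)

P→1; Q→2; R→3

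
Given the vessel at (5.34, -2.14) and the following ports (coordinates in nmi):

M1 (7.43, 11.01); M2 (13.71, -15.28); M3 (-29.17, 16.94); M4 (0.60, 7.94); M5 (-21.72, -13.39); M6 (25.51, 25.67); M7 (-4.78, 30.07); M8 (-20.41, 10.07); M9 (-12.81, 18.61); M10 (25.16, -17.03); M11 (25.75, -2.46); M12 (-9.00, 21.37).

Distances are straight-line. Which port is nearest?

Distances from (5.34, -2.14):
M1: √((2.09)² + (13.15)²) = √(4.3681 + 172.9225) = 13.32 nmi
M2: √((8.37)² + (-13.14)²) = √(70.0569 + 172.6596) = 15.58 nmi
M3: √((-34.51)² + (19.08)²) = √(1190.9401 + 364.0464) = 39.43 nmi
M4: √((-4.74)² + (10.08)²) = √(22.4676 + 101.6064) = 11.14 nmi
M5: √((-27.06)² + (-11.25)²) = √(732.2436 + 126.5625) = 29.31 nmi
M6: √((20.17)² + (27.81)²) = √(406.8289 + 773.3961) = 34.35 nmi
M7: √((-10.12)² + (32.21)²) = √(102.4144 + 1037.4841) = 33.76 nmi
M8: √((-25.75)² + (12.21)²) = √(663.0625 + 149.0841) = 28.50 nmi
M9: √((-18.15)² + (20.75)²) = √(329.4225 + 430.5625) = 27.57 nmi
M10: √((19.82)² + (-14.89)²) = √(392.8324 + 221.7121) = 24.79 nmi
M11: √((20.41)² + (-0.32)²) = √(416.5681 + 0.1024) = 20.41 nmi
M12: √((-14.34)² + (23.51)²) = √(205.6356 + 552.7201) = 27.54 nmi
Minimum: M4 at 11.14 nmi.

M4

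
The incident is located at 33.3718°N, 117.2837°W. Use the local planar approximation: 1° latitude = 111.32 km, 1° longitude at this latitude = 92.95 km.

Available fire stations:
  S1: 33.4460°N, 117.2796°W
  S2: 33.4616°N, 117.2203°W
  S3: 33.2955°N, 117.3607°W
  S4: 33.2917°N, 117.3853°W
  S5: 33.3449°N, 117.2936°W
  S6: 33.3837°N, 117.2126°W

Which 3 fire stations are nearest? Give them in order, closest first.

S5, S6, S1

Distances from 33.3718°N, 117.2837°W:
S1: 8.2687 km
S2: 11.6042 km
S3: 11.1071 km
S4: 12.9881 km
S5: 3.1327 km
S6: 6.7402 km
Sorted: S5 (3.1327 km) < S6 (6.7402 km) < S1 (8.2687 km) < S3 (11.1071 km) < S2 (11.6042 km) < …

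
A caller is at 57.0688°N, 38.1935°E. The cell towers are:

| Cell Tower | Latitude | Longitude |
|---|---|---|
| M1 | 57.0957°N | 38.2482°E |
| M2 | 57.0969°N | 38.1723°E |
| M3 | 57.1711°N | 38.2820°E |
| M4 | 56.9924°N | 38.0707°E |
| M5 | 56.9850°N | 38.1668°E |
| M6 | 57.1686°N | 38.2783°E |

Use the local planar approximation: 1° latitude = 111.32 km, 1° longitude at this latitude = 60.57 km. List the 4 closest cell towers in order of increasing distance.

M2, M1, M5, M4

Distances from 57.0688°N, 38.1935°E:
M1: 4.4659 km
M2: 3.3814 km
M3: 12.5866 km
M4: 11.2985 km
M5: 9.4678 km
M6: 12.2396 km
Sorted: M2 (3.3814 km) < M1 (4.4659 km) < M5 (9.4678 km) < M4 (11.2985 km) < M6 (12.2396 km) < M3 (12.5866 km)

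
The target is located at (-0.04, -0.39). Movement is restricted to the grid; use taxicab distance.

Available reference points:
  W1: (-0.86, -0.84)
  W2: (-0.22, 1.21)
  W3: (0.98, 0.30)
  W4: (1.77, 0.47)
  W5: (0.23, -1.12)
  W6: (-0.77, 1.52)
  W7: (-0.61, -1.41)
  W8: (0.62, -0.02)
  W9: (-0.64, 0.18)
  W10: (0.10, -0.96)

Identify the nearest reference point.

W10

Distances from (-0.04, -0.39):
W1: |-0.82| + |-0.45| = 0.82 + 0.45 = 1.27
W2: |-0.18| + |1.60| = 0.18 + 1.60 = 1.78
W3: |1.02| + |0.69| = 1.02 + 0.69 = 1.71
W4: |1.81| + |0.86| = 1.81 + 0.86 = 2.67
W5: |0.27| + |-0.73| = 0.27 + 0.73 = 1.00
W6: |-0.73| + |1.91| = 0.73 + 1.91 = 2.64
W7: |-0.57| + |-1.02| = 0.57 + 1.02 = 1.59
W8: |0.66| + |0.37| = 0.66 + 0.37 = 1.03
W9: |-0.60| + |0.57| = 0.60 + 0.57 = 1.17
W10: |0.14| + |-0.57| = 0.14 + 0.57 = 0.71
Minimum: W10 at 0.71.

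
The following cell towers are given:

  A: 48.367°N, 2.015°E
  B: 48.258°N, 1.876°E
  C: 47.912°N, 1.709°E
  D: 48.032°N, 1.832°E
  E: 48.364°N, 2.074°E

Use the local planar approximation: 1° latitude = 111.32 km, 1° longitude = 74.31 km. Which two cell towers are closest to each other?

A and E

Pairwise distances:
A–E: √((-0.003·111.32)² + (0.059·74.31)²) = √(0.11153 + 19.22200) = 4.397 km
A–B: √((-0.109·111.32)² + (-0.139·74.31)²) = √(147.23104 + 106.69010) = 15.935 km
C–D: √((0.120·111.32)² + (0.123·74.31)²) = √(178.44685 + 83.54198) = 16.186 km
B–E: √((0.106·111.32)² + (0.198·74.31)²) = √(139.23811 + 216.48355) = 18.861 km
B–D: √((-0.226·111.32)² + (-0.044·74.31)²) = √(632.94107 + 10.69055) = 25.370 km
A–D: √((-0.335·111.32)² + (-0.183·74.31)²) = √(1390.70818 + 184.92546) = 39.694 km
B–C: √((-0.346·111.32)² + (-0.167·74.31)²) = √(1483.53772 + 154.00239) = 40.467 km
D–E: √((0.332·111.32)² + (0.242·74.31)²) = √(1365.91150 + 323.38901) = 41.101 km
A–C: √((-0.455·111.32)² + (-0.306·74.31)²) = √(2565.48328 + 517.05575) = 55.521 km
C–E: √((0.452·111.32)² + (0.365·74.31)²) = √(2531.76426 + 735.66527) = 57.161 km
Closest pair: A–E at 4.397 km.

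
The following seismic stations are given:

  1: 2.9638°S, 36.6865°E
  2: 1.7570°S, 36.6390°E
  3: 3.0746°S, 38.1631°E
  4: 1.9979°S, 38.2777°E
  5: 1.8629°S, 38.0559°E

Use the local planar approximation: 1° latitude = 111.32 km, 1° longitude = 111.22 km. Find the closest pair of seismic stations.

Pairwise distances:
1–2: 134.4448 km
1–3: 164.6900 km
1–4: 207.0771 km
1–5: 195.4885 km
2–3: 224.1593 km
2–4: 184.2186 km
2–5: 158.0279 km
3–4: 120.5340 km
3–5: 135.4124 km
4–5: 28.8857 km
Closest pair: 4–5 at 28.8857 km.

4 and 5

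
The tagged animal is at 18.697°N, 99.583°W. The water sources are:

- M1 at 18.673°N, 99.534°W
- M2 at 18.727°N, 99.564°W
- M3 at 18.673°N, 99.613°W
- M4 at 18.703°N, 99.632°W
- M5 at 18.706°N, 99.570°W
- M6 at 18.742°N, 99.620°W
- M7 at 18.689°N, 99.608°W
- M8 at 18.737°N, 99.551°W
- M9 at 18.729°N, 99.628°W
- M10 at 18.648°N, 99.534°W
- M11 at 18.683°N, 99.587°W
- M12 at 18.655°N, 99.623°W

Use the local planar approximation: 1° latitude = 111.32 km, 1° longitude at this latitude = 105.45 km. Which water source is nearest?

Distances from 18.697°N, 99.583°W:
M1: √((-0.024·111.32)² + (0.049·105.45)²) = √(7.13787 + 26.69841) = 5.817 km
M2: √((0.030·111.32)² + (0.019·105.45)²) = √(11.15293 + 4.01421) = 3.895 km
M3: √((-0.024·111.32)² + (-0.030·105.45)²) = √(7.13787 + 10.00773) = 4.141 km
M4: √((0.006·111.32)² + (-0.049·105.45)²) = √(0.44612 + 26.69841) = 5.210 km
M5: √((0.009·111.32)² + (0.013·105.45)²) = √(1.00376 + 1.87923) = 1.698 km
M6: √((0.045·111.32)² + (-0.037·105.45)²) = √(25.09409 + 15.22287) = 6.350 km
M7: √((-0.008·111.32)² + (-0.025·105.45)²) = √(0.79310 + 6.94981) = 2.783 km
M8: √((0.040·111.32)² + (0.032·105.45)²) = √(19.82743 + 11.38658) = 5.587 km
M9: √((0.032·111.32)² + (-0.045·105.45)²) = √(12.68955 + 22.51740) = 5.934 km
M10: √((-0.049·111.32)² + (0.049·105.45)²) = √(29.75353 + 26.69841) = 7.513 km
M11: √((-0.014·111.32)² + (-0.004·105.45)²) = √(2.42886 + 0.17792) = 1.615 km
M12: √((-0.042·111.32)² + (-0.040·105.45)²) = √(21.85974 + 17.79152) = 6.297 km
Minimum: M11 at 1.615 km.

M11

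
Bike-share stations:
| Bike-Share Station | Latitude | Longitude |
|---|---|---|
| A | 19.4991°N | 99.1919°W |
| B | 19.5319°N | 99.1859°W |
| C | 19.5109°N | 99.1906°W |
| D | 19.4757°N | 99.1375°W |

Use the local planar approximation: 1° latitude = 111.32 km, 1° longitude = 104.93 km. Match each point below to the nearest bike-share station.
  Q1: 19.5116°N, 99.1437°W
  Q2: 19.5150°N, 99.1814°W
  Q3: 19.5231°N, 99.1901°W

Q1 at 19.5116°N, 99.1437°W:
  A: 5.2456 km
  B: 4.9713 km
  C: 4.9218 km
  D: 4.0490 km
  → nearest: D (4.0490 km)
Q2 at 19.5150°N, 99.1814°W:
  A: 2.0849 km
  B: 1.9397 km
  C: 1.0678 km
  D: 6.3529 km
  → nearest: C (1.0678 km)
Q3 at 19.5231°N, 99.1901°W:
  A: 2.6783 km
  B: 1.0742 km
  C: 1.3591 km
  D: 7.6358 km
  → nearest: B (1.0742 km)

Q1→D; Q2→C; Q3→B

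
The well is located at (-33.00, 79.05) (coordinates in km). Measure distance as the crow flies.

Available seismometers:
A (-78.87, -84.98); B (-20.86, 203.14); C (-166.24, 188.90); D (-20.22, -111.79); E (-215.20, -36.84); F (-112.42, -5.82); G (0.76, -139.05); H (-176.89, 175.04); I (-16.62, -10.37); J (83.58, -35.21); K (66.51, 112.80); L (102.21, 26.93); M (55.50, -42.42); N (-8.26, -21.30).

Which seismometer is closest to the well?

I

Distances from (-33.00, 79.05):
A: √((-45.87)² + (-164.03)²) = √(2104.0569 + 26905.8409) = 170.32 km
B: √((12.14)² + (124.09)²) = √(147.3796 + 15398.3281) = 124.68 km
C: √((-133.24)² + (109.85)²) = √(17752.8976 + 12067.0225) = 172.68 km
D: √((12.78)² + (-190.84)²) = √(163.3284 + 36419.9056) = 191.27 km
E: √((-182.20)² + (-115.89)²) = √(33196.8400 + 13430.4921) = 215.93 km
F: √((-79.42)² + (-84.87)²) = √(6307.5364 + 7202.9169) = 116.23 km
G: √((33.76)² + (-218.10)²) = √(1139.7376 + 47567.6100) = 220.70 km
H: √((-143.89)² + (95.99)²) = √(20704.3321 + 9214.0801) = 172.97 km
I: √((16.38)² + (-89.42)²) = √(268.3044 + 7995.9364) = 90.91 km
J: √((116.58)² + (-114.26)²) = √(13590.8964 + 13055.3476) = 163.24 km
K: √((99.51)² + (33.75)²) = √(9902.2401 + 1139.0625) = 105.08 km
L: √((135.21)² + (-52.12)²) = √(18281.7441 + 2716.4944) = 144.91 km
M: √((88.50)² + (-121.47)²) = √(7832.2500 + 14754.9609) = 150.29 km
N: √((24.74)² + (-100.35)²) = √(612.0676 + 10070.1225) = 103.35 km
Minimum: I at 90.91 km.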